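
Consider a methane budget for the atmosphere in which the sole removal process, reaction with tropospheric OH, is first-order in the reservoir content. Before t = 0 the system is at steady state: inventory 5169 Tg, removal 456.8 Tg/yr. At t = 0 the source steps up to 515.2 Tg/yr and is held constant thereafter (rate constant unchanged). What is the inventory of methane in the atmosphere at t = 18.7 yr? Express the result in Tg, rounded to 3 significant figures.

The sink rate constant is k = F₀/M₀ = 456.8/5169 = 0.08837 yr⁻¹.
Solving dM/dt = F₁ − kM with M(0) = M₀ gives M(t) = F₁/k + (M₀ − F₁/k)·e^(−kt).
F₁/k = 515.2/0.08837 = 5829.8 Tg; kt = 0.08837 × 18.7 = 1.653, e^(−kt) = 0.1916.
M(18.7) = 5829.8 + (5169 − 5829.8) × 0.1916 = 5829.8 − 126.6 = 5703.2 Tg.

5700 Tg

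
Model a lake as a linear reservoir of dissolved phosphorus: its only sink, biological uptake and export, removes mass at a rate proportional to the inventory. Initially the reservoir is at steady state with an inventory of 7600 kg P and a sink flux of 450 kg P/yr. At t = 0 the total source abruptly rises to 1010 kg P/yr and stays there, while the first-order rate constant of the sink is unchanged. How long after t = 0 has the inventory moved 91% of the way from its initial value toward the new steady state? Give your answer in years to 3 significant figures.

τ = M₀/F₀ = 7600/450 = 16.89 yr.
The remaining gap fraction is e^(−t/τ); 91% covered ⇒ e^(−t/τ) = 0.0900.
t = −τ ln(0.0900) = 16.89 × 2.408 = 40.67 yr.

40.7 yr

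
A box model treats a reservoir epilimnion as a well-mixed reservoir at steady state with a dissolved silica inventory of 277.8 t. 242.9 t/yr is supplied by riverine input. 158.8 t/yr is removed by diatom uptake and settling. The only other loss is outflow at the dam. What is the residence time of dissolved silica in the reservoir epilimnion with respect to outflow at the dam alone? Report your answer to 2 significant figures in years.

3.3 yr

At steady state ΣF_in = ΣF_out.
ΣF_in = 242.90 t/yr.
Outflow at the dam flux = ΣF_in − (158.8) = 242.90 − 158.8 = 84.10 t/yr.
τ = M / F = 277.8 / 84.10 = 3.303 yr.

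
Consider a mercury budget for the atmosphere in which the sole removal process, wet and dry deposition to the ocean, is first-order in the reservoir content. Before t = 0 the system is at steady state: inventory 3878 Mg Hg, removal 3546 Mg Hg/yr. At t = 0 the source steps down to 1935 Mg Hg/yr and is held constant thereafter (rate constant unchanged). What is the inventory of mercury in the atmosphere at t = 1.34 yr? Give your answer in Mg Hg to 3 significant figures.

τ = M₀/F₀ = 3878/3546 = 1.094 yr; rate constant k = 1/τ.
New steady state M_∞ = F₁/k = F₁·τ = 1935 × 1.094 = 2116.2 Mg Hg.
M(t) = M_∞ + (M₀ − M_∞)·e^(−t/τ); t/τ = 1.34/1.094 = 1.225, so e^(−t/τ) = 0.2937.
M(t) = 2116.2 + 1762 × 0.2937 = 2633.6 Mg Hg.

2630 Mg Hg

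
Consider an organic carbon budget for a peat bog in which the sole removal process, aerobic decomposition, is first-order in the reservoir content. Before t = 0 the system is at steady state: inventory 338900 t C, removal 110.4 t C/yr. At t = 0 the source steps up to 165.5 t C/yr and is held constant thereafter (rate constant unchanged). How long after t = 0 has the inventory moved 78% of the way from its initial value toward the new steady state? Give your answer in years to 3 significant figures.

4650 yr

τ = M₀/F₀ = 338900/110.4 = 3070 yr.
The remaining gap fraction is e^(−t/τ); 78% covered ⇒ e^(−t/τ) = 0.220.
t = −τ ln(0.220) = 3070 × 1.514 = 4648 yr.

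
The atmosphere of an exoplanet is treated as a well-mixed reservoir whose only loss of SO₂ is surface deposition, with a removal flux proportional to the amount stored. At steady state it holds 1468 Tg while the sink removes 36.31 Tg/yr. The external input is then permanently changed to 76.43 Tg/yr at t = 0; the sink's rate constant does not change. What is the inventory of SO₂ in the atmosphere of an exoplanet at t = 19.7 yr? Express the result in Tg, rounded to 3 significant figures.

The sink rate constant is k = F₀/M₀ = 36.31/1468 = 0.02473 yr⁻¹.
Solving dM/dt = F₁ − kM with M(0) = M₀ gives M(t) = F₁/k + (M₀ − F₁/k)·e^(−kt).
F₁/k = 76.43/0.02473 = 3090.0 Tg; kt = 0.02473 × 19.7 = 0.4873, e^(−kt) = 0.6143.
M(19.7) = 3090.0 + (1468 − 3090.0) × 0.6143 = 3090.0 − 996.4 = 2093.6 Tg.

2090 Tg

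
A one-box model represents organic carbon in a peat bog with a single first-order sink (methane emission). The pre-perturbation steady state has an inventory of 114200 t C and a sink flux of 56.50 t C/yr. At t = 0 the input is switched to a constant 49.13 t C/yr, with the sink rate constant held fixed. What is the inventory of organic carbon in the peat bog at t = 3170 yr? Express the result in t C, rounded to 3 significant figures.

102000 t C

The sink rate constant is k = F₀/M₀ = 56.50/114200 = 0.0004947 yr⁻¹.
Solving dM/dt = F₁ − kM with M(0) = M₀ gives M(t) = F₁/k + (M₀ − F₁/k)·e^(−kt).
F₁/k = 49.13/0.0004947 = 99303 t C; kt = 0.0004947 × 3170 = 1.568, e^(−kt) = 0.2084.
M(3170) = 99303 + (114200 − 99303) × 0.2084 = 99303 + 3104 = 102410 t C.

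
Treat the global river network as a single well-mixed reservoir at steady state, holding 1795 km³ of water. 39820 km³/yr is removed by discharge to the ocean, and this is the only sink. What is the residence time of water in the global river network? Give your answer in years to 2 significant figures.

τ = M / F = 1795 / 39820 = 0.04508 yr.

0.045 yr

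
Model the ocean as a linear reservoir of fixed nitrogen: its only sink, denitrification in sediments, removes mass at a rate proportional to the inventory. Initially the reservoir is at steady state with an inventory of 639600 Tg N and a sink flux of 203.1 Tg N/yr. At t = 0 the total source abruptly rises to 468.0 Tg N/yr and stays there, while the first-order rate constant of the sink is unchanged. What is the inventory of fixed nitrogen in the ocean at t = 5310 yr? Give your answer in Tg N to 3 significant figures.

1.32×10^6 Tg N

The sink rate constant is k = F₀/M₀ = 203.1/639600 = 0.0003175 yr⁻¹.
Solving dM/dt = F₁ − kM with M(0) = M₀ gives M(t) = F₁/k + (M₀ − F₁/k)·e^(−kt).
F₁/k = 468.0/0.0003175 = 1.4738×10^6 Tg N; kt = 0.0003175 × 5310 = 1.686, e^(−kt) = 0.1852.
M(5310) = 1.4738×10^6 + (639600 − 1.4738×10^6) × 0.1852 = 1.4738×10^6 − 154500 = 1.3193×10^6 Tg N.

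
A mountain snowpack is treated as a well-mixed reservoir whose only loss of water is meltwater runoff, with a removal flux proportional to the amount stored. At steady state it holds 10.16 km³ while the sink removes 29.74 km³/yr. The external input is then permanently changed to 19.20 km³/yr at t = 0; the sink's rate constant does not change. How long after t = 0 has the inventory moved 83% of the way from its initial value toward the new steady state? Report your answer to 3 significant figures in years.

τ = M₀/F₀ = 10.16/29.74 = 0.3416 yr.
The remaining gap fraction is e^(−t/τ); 83% covered ⇒ e^(−t/τ) = 0.170.
t = −τ ln(0.170) = 0.3416 × 1.772 = 0.6053 yr.

0.605 yr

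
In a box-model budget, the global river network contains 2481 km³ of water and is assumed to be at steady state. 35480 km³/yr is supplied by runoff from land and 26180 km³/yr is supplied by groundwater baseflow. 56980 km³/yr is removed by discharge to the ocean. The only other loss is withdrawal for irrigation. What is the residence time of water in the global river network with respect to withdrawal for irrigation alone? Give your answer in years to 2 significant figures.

At steady state ΣF_in = ΣF_out.
ΣF_in = 35480 + 26180 = 61660 km³/yr.
Withdrawal for irrigation flux = ΣF_in − (56980) = 61660 − 56980 = 4680 km³/yr.
τ = M / F = 2481 / 4680 = 0.5301 yr.

0.53 yr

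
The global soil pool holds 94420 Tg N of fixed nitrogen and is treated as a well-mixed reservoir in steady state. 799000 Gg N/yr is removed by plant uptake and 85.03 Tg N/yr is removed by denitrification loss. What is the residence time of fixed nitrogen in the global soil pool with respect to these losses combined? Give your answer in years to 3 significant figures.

107 yr

Convert the plant uptake flux: 799000 Gg N/yr = 799.0 Tg N/yr.
Total removal = 799.0 + 85.03 = 884.03 Tg N/yr.
τ = M / ΣF_out = 94420 / 884.03 = 106.8 yr.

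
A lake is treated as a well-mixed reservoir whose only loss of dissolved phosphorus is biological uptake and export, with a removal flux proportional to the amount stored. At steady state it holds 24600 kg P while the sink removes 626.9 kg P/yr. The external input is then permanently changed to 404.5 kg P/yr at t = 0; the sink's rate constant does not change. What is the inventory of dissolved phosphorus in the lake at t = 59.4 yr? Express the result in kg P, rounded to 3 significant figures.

17800 kg P

Residence time τ = M₀/F₀ = 39.24 yr. The eventual steady state is M_∞ = M₀·(F₁/F₀) = 24600 × 404.5/626.9 = 15873 kg P.
The anomaly ΔM(t) = M(t) − M_∞ decays as ΔM₀·e^(−t/τ) with ΔM₀ = 24600 − 15873 = 8727 kg P.
At t = 59.4 yr, e^(−t/τ) = e^(−1.514) = 0.2201, so ΔM = 1921 kg P and M = 15873 + 1921 = 17794 kg P.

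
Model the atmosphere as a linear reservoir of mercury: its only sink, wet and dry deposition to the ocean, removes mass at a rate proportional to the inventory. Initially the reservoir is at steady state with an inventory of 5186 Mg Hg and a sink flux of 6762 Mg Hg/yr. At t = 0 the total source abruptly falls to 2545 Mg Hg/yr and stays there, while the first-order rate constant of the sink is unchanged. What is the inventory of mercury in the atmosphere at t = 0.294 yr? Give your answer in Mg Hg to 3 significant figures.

Residence time τ = M₀/F₀ = 0.7669 yr. The eventual steady state is M_∞ = M₀·(F₁/F₀) = 5186 × 2545/6762 = 1951.8 Mg Hg.
The anomaly ΔM(t) = M(t) − M_∞ decays as ΔM₀·e^(−t/τ) with ΔM₀ = 5186 − 1951.8 = 3234 Mg Hg.
At t = 0.294 yr, e^(−t/τ) = e^(−0.3833) = 0.6816, so ΔM = 2204 Mg Hg and M = 1951.8 + 2204 = 4156.2 Mg Hg.

4160 Mg Hg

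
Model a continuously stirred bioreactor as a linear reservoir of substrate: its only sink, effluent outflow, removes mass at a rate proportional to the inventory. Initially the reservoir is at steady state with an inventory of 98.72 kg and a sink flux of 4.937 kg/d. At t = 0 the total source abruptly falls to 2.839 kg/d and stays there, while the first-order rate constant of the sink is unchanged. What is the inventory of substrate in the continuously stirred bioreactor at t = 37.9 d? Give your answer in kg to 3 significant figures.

63.1 kg

The sink rate constant is k = F₀/M₀ = 4.937/98.72 = 0.05001 d⁻¹.
Solving dM/dt = F₁ − kM with M(0) = M₀ gives M(t) = F₁/k + (M₀ − F₁/k)·e^(−kt).
F₁/k = 2.839/0.05001 = 56.768 kg; kt = 0.05001 × 37.9 = 1.895, e^(−kt) = 0.1503.
M(37.9) = 56.768 + (98.72 − 56.768) × 0.1503 = 56.768 + 6.304 = 63.072 kg.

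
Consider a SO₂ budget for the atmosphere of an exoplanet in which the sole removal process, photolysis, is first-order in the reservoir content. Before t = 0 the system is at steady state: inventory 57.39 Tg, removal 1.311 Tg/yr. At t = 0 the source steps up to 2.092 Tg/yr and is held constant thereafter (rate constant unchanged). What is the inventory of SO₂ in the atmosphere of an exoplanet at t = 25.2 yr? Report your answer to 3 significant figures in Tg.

72.4 Tg

The sink rate constant is k = F₀/M₀ = 1.311/57.39 = 0.02284 yr⁻¹.
Solving dM/dt = F₁ − kM with M(0) = M₀ gives M(t) = F₁/k + (M₀ − F₁/k)·e^(−kt).
F₁/k = 2.092/0.02284 = 91.579 Tg; kt = 0.02284 × 25.2 = 0.5757, e^(−kt) = 0.5623.
M(25.2) = 91.579 + (57.39 − 91.579) × 0.5623 = 91.579 − 19.23 = 72.353 Tg.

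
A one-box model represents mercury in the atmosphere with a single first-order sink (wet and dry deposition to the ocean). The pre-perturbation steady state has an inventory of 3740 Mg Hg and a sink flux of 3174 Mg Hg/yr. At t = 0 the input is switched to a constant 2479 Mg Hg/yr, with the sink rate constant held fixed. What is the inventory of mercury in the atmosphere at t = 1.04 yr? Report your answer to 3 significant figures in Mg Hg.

The sink rate constant is k = F₀/M₀ = 3174/3740 = 0.8487 yr⁻¹.
Solving dM/dt = F₁ − kM with M(0) = M₀ gives M(t) = F₁/k + (M₀ − F₁/k)·e^(−kt).
F₁/k = 2479/0.8487 = 2921.1 Mg Hg; kt = 0.8487 × 1.04 = 0.8826, e^(−kt) = 0.4137.
M(1.04) = 2921.1 + (3740 − 2921.1) × 0.4137 = 2921.1 + 338.8 = 3259.9 Mg Hg.

3260 Mg Hg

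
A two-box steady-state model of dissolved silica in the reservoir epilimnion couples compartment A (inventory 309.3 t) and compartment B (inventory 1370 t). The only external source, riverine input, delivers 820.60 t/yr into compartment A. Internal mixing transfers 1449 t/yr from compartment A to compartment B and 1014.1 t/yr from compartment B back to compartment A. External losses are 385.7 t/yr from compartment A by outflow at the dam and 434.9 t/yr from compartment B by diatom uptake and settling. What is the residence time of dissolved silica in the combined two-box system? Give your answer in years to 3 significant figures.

Residence time in the combined system uses the total inventory and the total *external* removal — internal exchanges between the two boxes cancel.
M_total = 309.3 + 1370 = 1679.3 t.
ΣF_external_out = 385.7 + 434.9 = 820.60 t/yr.
τ = M_total / ΣF_ext = 1679.3 / 820.60 = 2.046 yr.

2.05 yr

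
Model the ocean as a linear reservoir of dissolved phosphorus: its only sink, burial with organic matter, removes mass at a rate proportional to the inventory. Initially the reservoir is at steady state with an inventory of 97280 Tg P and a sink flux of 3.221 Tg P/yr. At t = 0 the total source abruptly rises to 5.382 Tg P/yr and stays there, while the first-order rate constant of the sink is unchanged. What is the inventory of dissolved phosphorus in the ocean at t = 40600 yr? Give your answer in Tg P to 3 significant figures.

146000 Tg P

Residence time τ = M₀/F₀ = 30200 yr. The eventual steady state is M_∞ = M₀·(F₁/F₀) = 97280 × 5.382/3.221 = 162550 Tg P.
The anomaly ΔM(t) = M(t) − M_∞ decays as ΔM₀·e^(−t/τ) with ΔM₀ = 97280 − 162550 = −65270 Tg P.
At t = 40600 yr, e^(−t/τ) = e^(−1.344) = 0.2607, so ΔM = −17020 Tg P and M = 162550 − 17020 = 145530 Tg P.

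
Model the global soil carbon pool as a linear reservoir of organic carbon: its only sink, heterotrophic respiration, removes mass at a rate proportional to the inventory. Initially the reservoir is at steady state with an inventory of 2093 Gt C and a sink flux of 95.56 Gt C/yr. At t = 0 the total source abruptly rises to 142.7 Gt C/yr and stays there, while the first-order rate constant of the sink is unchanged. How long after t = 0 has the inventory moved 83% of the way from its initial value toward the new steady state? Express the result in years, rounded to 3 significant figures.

38.8 yr

τ = M₀/F₀ = 2093/95.56 = 21.90 yr.
The remaining gap fraction is e^(−t/τ); 83% covered ⇒ e^(−t/τ) = 0.170.
t = −τ ln(0.170) = 21.90 × 1.772 = 38.81 yr.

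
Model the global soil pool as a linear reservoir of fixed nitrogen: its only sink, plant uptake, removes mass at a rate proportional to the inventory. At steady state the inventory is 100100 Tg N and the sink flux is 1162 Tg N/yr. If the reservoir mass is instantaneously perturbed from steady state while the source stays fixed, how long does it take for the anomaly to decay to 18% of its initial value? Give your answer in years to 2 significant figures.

150 yr

For a linear reservoir the anomaly decays as exp(−t/τ) with τ = M/F = 100100/1162 = 86.14 yr.
exp(−t/τ) = 0.18 ⇒ t = −τ ln(0.18) = 86.14 × 1.715 = 147.7 yr.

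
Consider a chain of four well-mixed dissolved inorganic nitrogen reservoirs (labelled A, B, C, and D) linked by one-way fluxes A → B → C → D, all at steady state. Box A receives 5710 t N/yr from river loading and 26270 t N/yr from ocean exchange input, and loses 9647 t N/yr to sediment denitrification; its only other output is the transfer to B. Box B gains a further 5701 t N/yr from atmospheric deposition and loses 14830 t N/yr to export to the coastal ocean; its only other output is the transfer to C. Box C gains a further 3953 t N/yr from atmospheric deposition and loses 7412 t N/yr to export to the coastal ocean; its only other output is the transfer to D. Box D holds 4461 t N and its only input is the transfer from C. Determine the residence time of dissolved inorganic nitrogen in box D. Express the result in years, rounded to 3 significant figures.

0.458 yr

Box A: F(A→B) = (5710 + 26270) − 9647 = 22333 t N/yr.
Box B: F(B→C) = (22333 + 5701) − 14830 = 13204 t N/yr.
Box C: F(C→D) = (13204 + 3953) − 7412 = 9745.0 t N/yr.
Box D throughput = its input = 9745.0 t N/yr; τ = 4461 / 9745.0 = 0.4578 yr.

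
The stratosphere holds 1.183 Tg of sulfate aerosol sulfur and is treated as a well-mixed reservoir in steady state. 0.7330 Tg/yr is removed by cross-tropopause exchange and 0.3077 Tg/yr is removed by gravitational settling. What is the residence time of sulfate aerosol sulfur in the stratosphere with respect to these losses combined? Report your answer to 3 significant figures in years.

Total removal = 0.7330 + 0.3077 = 1.0407 Tg/yr.
τ = M / ΣF_out = 1.183 / 1.0407 = 1.137 yr.

1.14 yr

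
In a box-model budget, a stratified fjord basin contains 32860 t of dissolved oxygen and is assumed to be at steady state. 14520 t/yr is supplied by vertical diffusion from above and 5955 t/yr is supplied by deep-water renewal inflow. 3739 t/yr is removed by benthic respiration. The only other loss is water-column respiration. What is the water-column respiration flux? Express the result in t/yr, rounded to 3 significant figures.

16700 t/yr

At steady state ΣF_in = ΣF_out.
ΣF_in = 14520 + 5955 = 20475 t/yr.
Water-column respiration flux = ΣF_in − (3739) = 20475 − 3739 = 16740 t/yr.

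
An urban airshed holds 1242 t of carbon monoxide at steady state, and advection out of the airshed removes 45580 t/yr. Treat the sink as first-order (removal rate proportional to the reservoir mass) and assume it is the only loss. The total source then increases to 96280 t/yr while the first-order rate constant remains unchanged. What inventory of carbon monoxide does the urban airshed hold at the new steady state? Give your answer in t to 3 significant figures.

Rate constant k = F/M = 45580 / 1242 = 36.70 yr⁻¹.
At the new steady state, source = k·M_new ⇒ M_new = 96280 / 36.70 = 2624 t.
(Equivalently M_new = M × F_new/F_old = 1242 × 96280/45580.)

2620 t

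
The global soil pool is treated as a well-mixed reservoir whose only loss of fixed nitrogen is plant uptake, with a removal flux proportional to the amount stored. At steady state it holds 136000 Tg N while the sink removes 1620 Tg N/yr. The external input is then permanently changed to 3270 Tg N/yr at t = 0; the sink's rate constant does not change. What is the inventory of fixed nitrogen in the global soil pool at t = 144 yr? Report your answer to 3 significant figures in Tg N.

Residence time τ = M₀/F₀ = 83.95 yr. The eventual steady state is M_∞ = M₀·(F₁/F₀) = 136000 × 3270/1620 = 274520 Tg N.
The anomaly ΔM(t) = M(t) − M_∞ decays as ΔM₀·e^(−t/τ) with ΔM₀ = 136000 − 274520 = −138500 Tg N.
At t = 144 yr, e^(−t/τ) = e^(−1.715) = 0.1799, so ΔM = −24920 Tg N and M = 274520 − 24920 = 249600 Tg N.

250000 Tg N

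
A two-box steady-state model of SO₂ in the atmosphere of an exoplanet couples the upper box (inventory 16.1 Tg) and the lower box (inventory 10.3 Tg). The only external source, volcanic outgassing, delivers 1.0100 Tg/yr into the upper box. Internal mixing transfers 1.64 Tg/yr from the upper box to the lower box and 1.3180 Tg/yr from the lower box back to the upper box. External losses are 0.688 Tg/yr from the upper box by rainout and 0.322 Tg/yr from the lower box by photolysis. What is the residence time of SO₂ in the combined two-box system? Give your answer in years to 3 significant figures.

26.1 yr

Residence time in the combined system uses the total inventory and the total *external* removal — internal exchanges between the two boxes cancel.
M_total = 16.1 + 10.3 = 26.400 Tg.
ΣF_external_out = 0.688 + 0.322 = 1.0100 Tg/yr.
τ = M_total / ΣF_ext = 26.400 / 1.0100 = 26.14 yr.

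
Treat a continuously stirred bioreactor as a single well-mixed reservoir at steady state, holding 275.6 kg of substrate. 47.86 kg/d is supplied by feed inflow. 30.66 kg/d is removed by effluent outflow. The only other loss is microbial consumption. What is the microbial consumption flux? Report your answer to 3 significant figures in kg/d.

17.2 kg/d

At steady state ΣF_in = ΣF_out.
ΣF_in = 47.860 kg/d.
Microbial consumption flux = ΣF_in − (30.66) = 47.860 − 30.66 = 17.20 kg/d.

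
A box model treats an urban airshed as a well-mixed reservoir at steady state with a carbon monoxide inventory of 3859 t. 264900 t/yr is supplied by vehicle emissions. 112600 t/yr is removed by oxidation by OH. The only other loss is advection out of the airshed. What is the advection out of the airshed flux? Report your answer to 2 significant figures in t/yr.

150000 t/yr

At steady state ΣF_in = ΣF_out.
ΣF_in = 264900 t/yr.
Advection out of the airshed flux = ΣF_in − (112600) = 264900 − 112600 = 152300 t/yr.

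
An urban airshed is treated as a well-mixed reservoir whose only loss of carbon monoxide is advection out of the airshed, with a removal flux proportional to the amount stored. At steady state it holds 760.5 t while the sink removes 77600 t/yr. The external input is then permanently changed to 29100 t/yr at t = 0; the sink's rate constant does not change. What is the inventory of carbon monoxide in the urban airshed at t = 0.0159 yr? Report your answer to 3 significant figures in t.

379 t

τ = M₀/F₀ = 760.5/77600 = 0.009800 yr; rate constant k = 1/τ.
New steady state M_∞ = F₁/k = F₁·τ = 29100 × 0.009800 = 285.19 t.
M(t) = M_∞ + (M₀ − M_∞)·e^(−t/τ); t/τ = 0.0159/0.009800 = 1.622, so e^(−t/τ) = 0.1974.
M(t) = 285.19 + 475.3 × 0.1974 = 379.03 t.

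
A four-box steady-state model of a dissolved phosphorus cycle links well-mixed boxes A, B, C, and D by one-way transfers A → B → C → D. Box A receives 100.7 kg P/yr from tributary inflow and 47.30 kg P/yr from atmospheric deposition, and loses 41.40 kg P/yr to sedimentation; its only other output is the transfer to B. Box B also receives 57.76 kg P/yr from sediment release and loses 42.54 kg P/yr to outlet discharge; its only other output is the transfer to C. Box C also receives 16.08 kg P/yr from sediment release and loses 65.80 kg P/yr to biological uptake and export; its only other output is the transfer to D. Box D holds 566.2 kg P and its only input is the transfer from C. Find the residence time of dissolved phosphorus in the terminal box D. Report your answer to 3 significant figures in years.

Box A: F(A→B) = (100.7 + 47.30) − 41.40 = 106.60 kg P/yr.
Box B: F(B→C) = (106.60 + 57.76) − 42.54 = 121.82 kg P/yr.
Box C: F(C→D) = (121.82 + 16.08) − 65.80 = 72.100 kg P/yr.
Box D throughput = its input = 72.100 kg P/yr; τ = 566.2 / 72.100 = 7.853 yr.

7.85 yr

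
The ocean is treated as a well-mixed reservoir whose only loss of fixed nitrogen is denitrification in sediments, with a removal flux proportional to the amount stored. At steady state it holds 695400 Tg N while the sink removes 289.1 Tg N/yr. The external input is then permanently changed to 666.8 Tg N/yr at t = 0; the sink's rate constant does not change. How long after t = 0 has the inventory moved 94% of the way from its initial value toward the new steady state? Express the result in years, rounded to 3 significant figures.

6770 yr

τ = M₀/F₀ = 695400/289.1 = 2405 yr.
The remaining gap fraction is e^(−t/τ); 94% covered ⇒ e^(−t/τ) = 0.0600.
t = −τ ln(0.0600) = 2405 × 2.813 = 6767 yr.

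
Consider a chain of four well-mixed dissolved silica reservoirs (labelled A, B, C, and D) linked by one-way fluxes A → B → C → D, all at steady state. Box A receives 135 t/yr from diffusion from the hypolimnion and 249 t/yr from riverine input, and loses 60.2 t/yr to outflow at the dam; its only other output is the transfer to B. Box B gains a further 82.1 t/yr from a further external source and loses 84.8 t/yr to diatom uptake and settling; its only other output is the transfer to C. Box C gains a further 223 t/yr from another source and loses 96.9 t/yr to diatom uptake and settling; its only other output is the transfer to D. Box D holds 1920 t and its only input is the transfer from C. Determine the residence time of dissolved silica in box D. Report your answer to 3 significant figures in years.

Box A: F(A→B) = (135 + 249) − 60.2 = 323.80 t/yr.
Box B: F(B→C) = (323.80 + 82.1) − 84.8 = 321.10 t/yr.
Box C: F(C→D) = (321.10 + 223) − 96.9 = 447.20 t/yr.
Box D throughput = its input = 447.20 t/yr; τ = 1920 / 447.20 = 4.293 yr.

4.29 yr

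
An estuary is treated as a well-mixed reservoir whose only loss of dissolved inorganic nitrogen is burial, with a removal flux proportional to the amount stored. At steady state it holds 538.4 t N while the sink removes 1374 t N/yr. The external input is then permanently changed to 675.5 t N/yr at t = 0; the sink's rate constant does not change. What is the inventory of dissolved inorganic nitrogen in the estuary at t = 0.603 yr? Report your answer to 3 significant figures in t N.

The sink rate constant is k = F₀/M₀ = 1374/538.4 = 2.552 yr⁻¹.
Solving dM/dt = F₁ − kM with M(0) = M₀ gives M(t) = F₁/k + (M₀ − F₁/k)·e^(−kt).
F₁/k = 675.5/2.552 = 264.69 t N; kt = 2.552 × 0.603 = 1.539, e^(−kt) = 0.2146.
M(0.603) = 264.69 + (538.4 − 264.69) × 0.2146 = 264.69 + 58.74 = 323.44 t N.

323 t N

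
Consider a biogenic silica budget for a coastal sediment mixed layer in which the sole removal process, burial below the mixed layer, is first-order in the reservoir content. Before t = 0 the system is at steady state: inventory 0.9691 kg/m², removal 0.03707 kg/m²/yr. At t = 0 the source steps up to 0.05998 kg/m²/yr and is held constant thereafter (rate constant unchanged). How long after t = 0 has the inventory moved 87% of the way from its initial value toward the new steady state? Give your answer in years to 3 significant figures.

53.3 yr

τ = M₀/F₀ = 0.9691/0.03707 = 26.14 yr.
The remaining gap fraction is e^(−t/τ); 87% covered ⇒ e^(−t/τ) = 0.130.
t = −τ ln(0.130) = 26.14 × 2.040 = 53.34 yr.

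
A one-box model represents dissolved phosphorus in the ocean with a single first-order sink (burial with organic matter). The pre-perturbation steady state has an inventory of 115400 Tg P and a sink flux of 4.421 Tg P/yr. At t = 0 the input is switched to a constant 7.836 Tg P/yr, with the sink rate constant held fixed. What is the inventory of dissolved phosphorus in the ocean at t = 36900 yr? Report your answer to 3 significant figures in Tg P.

The sink rate constant is k = F₀/M₀ = 4.421/115400 = 3.831×10^-5 yr⁻¹.
Solving dM/dt = F₁ − kM with M(0) = M₀ gives M(t) = F₁/k + (M₀ − F₁/k)·e^(−kt).
F₁/k = 7.836/3.831×10^-5 = 204540 Tg P; kt = 3.831×10^-5 × 36900 = 1.414, e^(−kt) = 0.2433.
M(36900) = 204540 + (115400 − 204540) × 0.2433 = 204540 − 21680 = 182860 Tg P.

183000 Tg P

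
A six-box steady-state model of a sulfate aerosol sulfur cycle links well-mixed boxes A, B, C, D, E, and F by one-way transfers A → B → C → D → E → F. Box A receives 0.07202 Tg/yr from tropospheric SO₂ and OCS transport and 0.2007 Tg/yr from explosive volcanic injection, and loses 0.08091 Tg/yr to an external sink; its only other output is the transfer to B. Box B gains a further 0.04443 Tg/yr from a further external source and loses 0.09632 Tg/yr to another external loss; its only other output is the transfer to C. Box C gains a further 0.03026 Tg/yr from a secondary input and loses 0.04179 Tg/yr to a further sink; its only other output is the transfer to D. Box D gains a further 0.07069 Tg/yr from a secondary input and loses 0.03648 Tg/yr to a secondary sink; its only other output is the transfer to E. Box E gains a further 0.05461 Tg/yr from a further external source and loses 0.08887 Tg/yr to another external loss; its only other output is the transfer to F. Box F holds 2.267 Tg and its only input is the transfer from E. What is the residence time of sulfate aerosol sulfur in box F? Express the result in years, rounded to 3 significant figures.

Box A: F(A→B) = (0.07202 + 0.2007) − 0.08091 = 0.19181 Tg/yr.
Box B: F(B→C) = (0.19181 + 0.04443) − 0.09632 = 0.13992 Tg/yr.
Box C: F(C→D) = (0.13992 + 0.03026) − 0.04179 = 0.12839 Tg/yr.
Box D: F(D→E) = (0.12839 + 0.07069) − 0.03648 = 0.16260 Tg/yr.
Box E: F(E→F) = (0.16260 + 0.05461) − 0.08887 = 0.12834 Tg/yr.
Box F throughput = its input = 0.12834 Tg/yr; τ = 2.267 / 0.12834 = 17.66 yr.

17.7 yr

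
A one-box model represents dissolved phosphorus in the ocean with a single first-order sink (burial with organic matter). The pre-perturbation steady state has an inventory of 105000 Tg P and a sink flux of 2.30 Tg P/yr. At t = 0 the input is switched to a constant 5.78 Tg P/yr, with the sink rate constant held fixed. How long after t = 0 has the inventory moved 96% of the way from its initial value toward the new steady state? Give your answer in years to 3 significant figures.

147000 yr

τ = M₀/F₀ = 105000/2.30 = 45650 yr.
The remaining gap fraction is e^(−t/τ); 96% covered ⇒ e^(−t/τ) = 0.0400.
t = −τ ln(0.0400) = 45650 × 3.219 = 146900 yr.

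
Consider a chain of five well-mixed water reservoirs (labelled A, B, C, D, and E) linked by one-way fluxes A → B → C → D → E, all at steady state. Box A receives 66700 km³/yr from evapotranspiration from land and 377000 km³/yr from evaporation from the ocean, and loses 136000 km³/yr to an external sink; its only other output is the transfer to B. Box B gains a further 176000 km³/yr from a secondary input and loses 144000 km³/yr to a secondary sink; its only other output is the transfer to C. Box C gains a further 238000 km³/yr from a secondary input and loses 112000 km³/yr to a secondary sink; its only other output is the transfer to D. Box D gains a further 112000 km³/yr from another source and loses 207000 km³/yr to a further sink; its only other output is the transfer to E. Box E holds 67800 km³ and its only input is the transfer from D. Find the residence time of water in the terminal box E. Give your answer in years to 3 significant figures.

0.183 yr

Box A: F(A→B) = (66700 + 377000) − 136000 = 307700 km³/yr.
Box B: F(B→C) = (307700 + 176000) − 144000 = 339700 km³/yr.
Box C: F(C→D) = (339700 + 238000) − 112000 = 465700 km³/yr.
Box D: F(D→E) = (465700 + 112000) − 207000 = 370700 km³/yr.
Box E throughput = its input = 370700 km³/yr; τ = 67800 / 370700 = 0.1829 yr.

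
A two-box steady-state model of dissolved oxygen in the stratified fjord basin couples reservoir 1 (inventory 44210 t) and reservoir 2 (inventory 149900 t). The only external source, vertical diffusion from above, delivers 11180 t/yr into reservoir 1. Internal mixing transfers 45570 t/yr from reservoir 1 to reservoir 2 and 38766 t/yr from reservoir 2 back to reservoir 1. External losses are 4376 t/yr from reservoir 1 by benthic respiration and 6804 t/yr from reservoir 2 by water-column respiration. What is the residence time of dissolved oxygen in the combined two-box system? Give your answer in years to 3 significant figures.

17.4 yr

For the system as a whole, the A↔B exchange is internal and contributes nothing to the throughput; only the external sinks remove mass.
M_total = 44210 + 149900 = 194110 t.
ΣF_external_out = 4376 + 6804 = 11180 t/yr.
τ = M_total / ΣF_ext = 194110 / 11180 = 17.36 yr.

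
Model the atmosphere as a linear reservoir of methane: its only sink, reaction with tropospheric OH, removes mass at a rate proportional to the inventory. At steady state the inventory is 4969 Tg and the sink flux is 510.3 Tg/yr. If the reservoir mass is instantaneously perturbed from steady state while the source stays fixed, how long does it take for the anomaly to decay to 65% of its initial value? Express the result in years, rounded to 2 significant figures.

For a linear reservoir the anomaly decays as exp(−t/τ) with τ = M/F = 4969/510.3 = 9.737 yr.
exp(−t/τ) = 0.65 ⇒ t = −τ ln(0.65) = 9.737 × 0.4308 = 4.195 yr.

4.2 yr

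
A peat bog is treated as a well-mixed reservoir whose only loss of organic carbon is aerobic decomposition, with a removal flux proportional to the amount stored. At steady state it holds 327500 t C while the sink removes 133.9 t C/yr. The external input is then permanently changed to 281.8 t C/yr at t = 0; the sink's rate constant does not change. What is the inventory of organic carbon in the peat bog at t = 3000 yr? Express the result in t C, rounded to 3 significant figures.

τ = M₀/F₀ = 327500/133.9 = 2446 yr; rate constant k = 1/τ.
New steady state M_∞ = F₁/k = F₁·τ = 281.8 × 2446 = 689240 t C.
M(t) = M_∞ + (M₀ − M_∞)·e^(−t/τ); t/τ = 3000/2446 = 1.227, so e^(−t/τ) = 0.2933.
M(t) = 689240 − 361700 × 0.2933 = 583140 t C.

583000 t C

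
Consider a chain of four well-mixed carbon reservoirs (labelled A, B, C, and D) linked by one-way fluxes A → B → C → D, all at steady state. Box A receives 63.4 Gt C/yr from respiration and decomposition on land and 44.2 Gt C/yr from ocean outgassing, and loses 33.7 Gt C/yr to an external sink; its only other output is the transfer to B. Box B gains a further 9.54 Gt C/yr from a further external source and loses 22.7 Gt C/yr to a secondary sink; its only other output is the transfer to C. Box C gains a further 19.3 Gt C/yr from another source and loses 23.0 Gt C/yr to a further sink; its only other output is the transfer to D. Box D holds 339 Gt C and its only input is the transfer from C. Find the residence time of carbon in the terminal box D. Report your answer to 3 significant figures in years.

5.94 yr

Box A: F(A→B) = (63.4 + 44.2) − 33.7 = 73.900 Gt C/yr.
Box B: F(B→C) = (73.900 + 9.54) − 22.7 = 60.740 Gt C/yr.
Box C: F(C→D) = (60.740 + 19.3) − 23.0 = 57.040 Gt C/yr.
Box D throughput = its input = 57.040 Gt C/yr; τ = 339 / 57.040 = 5.943 yr.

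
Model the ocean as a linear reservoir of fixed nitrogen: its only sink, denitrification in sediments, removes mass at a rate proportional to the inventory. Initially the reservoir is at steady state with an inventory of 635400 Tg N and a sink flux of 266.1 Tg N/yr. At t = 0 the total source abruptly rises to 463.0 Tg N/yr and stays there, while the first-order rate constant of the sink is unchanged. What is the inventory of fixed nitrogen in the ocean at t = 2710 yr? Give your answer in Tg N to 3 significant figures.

954000 Tg N

The sink rate constant is k = F₀/M₀ = 266.1/635400 = 0.0004188 yr⁻¹.
Solving dM/dt = F₁ − kM with M(0) = M₀ gives M(t) = F₁/k + (M₀ − F₁/k)·e^(−kt).
F₁/k = 463.0/0.0004188 = 1.1056×10^6 Tg N; kt = 0.0004188 × 2710 = 1.135, e^(−kt) = 0.3214.
M(2710) = 1.1056×10^6 + (635400 − 1.1056×10^6) × 0.3214 = 1.1056×10^6 − 151100 = 954430 Tg N.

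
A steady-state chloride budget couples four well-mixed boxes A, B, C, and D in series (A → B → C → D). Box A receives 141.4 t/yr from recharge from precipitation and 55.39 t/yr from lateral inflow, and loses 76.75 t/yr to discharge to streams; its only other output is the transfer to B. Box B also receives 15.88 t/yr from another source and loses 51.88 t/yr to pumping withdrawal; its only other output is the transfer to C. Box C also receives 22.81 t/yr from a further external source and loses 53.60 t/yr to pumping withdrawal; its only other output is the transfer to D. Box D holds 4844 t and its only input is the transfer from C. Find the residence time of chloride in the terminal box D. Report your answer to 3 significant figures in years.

91.0 yr

Box A: F(A→B) = (141.4 + 55.39) − 76.75 = 120.04 t/yr.
Box B: F(B→C) = (120.04 + 15.88) − 51.88 = 84.040 t/yr.
Box C: F(C→D) = (84.040 + 22.81) − 53.60 = 53.250 t/yr.
Box D throughput = its input = 53.250 t/yr; τ = 4844 / 53.250 = 90.97 yr.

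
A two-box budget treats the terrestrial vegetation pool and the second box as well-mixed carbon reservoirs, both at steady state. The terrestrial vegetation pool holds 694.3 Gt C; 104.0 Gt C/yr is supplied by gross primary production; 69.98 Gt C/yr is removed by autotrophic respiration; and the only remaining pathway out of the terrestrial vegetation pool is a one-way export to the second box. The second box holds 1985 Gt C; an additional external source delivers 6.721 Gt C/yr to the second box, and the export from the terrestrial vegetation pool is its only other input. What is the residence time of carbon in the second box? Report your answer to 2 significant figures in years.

Balance the terrestrial vegetation pool: ΣF_in = 104.00 Gt C/yr.
Export to the second box = ΣF_in − (69.98) = 34.020 Gt C/yr.
Total input to the second box = 34.020 + 6.721 = 40.741 Gt C/yr; at steady state this equals its total output.
τ = M / F = 1985 / 40.741 = 48.72 yr.

49 yr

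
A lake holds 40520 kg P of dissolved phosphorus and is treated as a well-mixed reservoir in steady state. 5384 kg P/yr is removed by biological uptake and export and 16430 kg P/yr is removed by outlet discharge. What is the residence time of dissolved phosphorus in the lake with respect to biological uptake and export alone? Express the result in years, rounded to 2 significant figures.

Residence time with respect to a single sink: τ = M / F_sink.
τ = 40520 / 5384 = 7.526 yr.

7.5 yr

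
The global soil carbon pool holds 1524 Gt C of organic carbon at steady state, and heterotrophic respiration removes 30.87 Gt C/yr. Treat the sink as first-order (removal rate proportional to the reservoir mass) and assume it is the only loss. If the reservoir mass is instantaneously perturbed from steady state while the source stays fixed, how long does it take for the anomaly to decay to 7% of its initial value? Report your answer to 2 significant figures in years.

130 yr

For a linear reservoir the anomaly decays as exp(−t/τ) with τ = M/F = 1524/30.87 = 49.37 yr.
exp(−t/τ) = 0.07 ⇒ t = −τ ln(0.07) = 49.37 × 2.659 = 131.3 yr.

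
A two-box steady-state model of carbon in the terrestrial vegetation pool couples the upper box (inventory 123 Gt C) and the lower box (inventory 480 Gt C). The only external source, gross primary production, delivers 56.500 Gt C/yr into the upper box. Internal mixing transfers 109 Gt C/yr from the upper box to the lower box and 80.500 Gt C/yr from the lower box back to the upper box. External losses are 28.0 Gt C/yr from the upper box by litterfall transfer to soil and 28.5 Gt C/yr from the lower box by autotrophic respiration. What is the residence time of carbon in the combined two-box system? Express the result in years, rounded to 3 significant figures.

Treat the two boxes together as one reservoir: the mixing fluxes between them are internal recycling, so τ = ΣM / Σ(external losses).
M_total = 123 + 480 = 603.00 Gt C.
ΣF_external_out = 28.0 + 28.5 = 56.500 Gt C/yr.
τ = M_total / ΣF_ext = 603.00 / 56.500 = 10.67 yr.

10.7 yr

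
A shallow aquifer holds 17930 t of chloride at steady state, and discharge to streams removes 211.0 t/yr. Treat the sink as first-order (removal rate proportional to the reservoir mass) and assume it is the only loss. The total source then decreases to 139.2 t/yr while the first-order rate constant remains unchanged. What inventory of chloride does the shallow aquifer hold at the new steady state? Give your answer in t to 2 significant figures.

Rate constant k = F/M = 211.0 / 17930 = 0.01177 yr⁻¹.
At the new steady state, source = k·M_new ⇒ M_new = 139.2 / 0.01177 = 11830 t.
(Equivalently M_new = M × F_new/F_old = 17930 × 139.2/211.0.)

12000 t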